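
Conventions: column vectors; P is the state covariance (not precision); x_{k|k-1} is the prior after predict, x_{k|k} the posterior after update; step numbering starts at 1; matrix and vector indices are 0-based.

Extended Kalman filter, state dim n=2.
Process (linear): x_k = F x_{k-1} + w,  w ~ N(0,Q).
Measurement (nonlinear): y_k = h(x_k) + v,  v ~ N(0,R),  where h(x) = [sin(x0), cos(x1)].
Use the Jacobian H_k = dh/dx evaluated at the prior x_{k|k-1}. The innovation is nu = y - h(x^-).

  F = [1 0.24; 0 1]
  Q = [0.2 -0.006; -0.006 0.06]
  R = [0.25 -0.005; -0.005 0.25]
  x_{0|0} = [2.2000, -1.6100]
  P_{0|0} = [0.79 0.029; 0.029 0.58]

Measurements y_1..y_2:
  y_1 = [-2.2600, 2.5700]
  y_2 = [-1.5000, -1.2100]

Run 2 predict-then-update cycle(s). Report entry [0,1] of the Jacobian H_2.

H_jac[0,1] = 0.0000

step 1: x^-=[1.8136, -1.6100]  P^-=[1.0373 0.1622; 0.1622 0.6400]  H_jac=[-0.2404 0.0000; 0.0000 0.9992]  S=[0.3100 -0.0440; -0.0440 0.8890]  K=[-0.7843 0.1435; -0.0239 0.7182]  nu=[-3.2307, 2.6092]  x^+=[4.7217, 0.3412]  P^+=[0.8185 0.0398; 0.0398 0.1798]
step 2: x^-=[4.8036, 0.3412]  P^-=[1.0479 0.0770; 0.0770 0.2398]  H_jac=[0.0911 0.0000; 0.0000 -0.3346]  S=[0.2587 -0.0073; -0.0073 0.2768]  K=[0.3667 -0.0833; 0.0189 -0.2893]  nu=[-0.5042, -2.1524]  x^+=[4.7981, 0.9544]  P^+=[1.0108 0.0677; 0.0677 0.2165]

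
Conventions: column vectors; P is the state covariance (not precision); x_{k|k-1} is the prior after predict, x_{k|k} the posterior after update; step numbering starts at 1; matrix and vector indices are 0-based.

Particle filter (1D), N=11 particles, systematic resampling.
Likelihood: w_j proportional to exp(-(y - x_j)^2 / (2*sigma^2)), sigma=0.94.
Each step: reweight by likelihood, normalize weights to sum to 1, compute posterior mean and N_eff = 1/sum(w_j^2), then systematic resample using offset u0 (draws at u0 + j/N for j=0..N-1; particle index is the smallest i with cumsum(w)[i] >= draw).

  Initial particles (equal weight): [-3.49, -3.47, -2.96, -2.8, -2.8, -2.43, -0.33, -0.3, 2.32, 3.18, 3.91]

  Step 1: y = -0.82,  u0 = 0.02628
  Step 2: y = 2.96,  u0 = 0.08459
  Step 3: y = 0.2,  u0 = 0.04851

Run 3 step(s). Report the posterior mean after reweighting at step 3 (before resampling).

step 1: w=[0.0077, 0.0082, 0.0326, 0.0474, 0.0474, 0.1005, 0.3804, 0.3740, 0.0016, 0.0001, 0.0000]  mean=-0.8955  Neff=3.3291  idx=[2, 4, 5, 6, 6, 6, 6, 7, 7, 7, 7]
step 2: w=[0.0000, 0.0000, 0.0000, 0.1181, 0.1181, 0.1181, 0.1181, 0.1319, 0.1319, 0.1319, 0.1319]  mean=-0.3142  Neff=7.9755  idx=[3, 4, 5, 6, 6, 7, 8, 8, 9, 10, 10]
step 3: w=[0.0900, 0.0900, 0.0900, 0.0900, 0.0900, 0.0916, 0.0916, 0.0916, 0.0916, 0.0916, 0.0916]  mean=-0.3135  Neff=10.9992  idx=[0, 1, 2, 3, 4, 5, 6, 7, 8, 9, 10]

post_mean = -0.3135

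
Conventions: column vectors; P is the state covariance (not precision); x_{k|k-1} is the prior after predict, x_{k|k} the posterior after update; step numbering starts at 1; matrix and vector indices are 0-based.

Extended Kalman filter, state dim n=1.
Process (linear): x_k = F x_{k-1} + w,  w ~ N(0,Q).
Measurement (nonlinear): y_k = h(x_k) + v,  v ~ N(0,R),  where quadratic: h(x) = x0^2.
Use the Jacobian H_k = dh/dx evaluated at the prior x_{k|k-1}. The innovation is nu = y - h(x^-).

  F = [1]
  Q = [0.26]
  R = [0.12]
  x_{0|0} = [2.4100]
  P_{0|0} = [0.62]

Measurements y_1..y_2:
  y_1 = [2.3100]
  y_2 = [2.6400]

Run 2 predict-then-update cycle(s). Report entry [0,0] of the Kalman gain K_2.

K[0,0] = 0.2848

step 1: x^-=[2.4100]  P^-=[0.8800]  H_jac=[4.8200]  S=[20.5645]  K=[0.2063]  nu=[-3.4981]  x^+=[1.6885]  P^+=[0.0051]
step 2: x^-=[1.6885]  P^-=[0.2651]  H_jac=[3.3770]  S=[3.1436]  K=[0.2848]  nu=[-0.2110]  x^+=[1.6284]  P^+=[0.0101]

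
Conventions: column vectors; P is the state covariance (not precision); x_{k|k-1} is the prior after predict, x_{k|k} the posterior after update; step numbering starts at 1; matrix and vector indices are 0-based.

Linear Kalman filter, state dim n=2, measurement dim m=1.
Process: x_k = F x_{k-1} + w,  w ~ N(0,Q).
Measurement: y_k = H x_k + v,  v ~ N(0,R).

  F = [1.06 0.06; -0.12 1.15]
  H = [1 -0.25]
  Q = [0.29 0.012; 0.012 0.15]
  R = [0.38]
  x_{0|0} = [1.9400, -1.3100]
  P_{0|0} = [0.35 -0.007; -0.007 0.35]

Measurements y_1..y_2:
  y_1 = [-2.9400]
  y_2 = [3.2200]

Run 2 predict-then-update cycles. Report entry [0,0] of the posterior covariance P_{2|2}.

step 1: x^-=[1.9778, -1.7393]  P^-=[0.6836 -0.0169; -0.0169 0.6198]  S=[1.1108]  K=[0.6192; -0.1547]  nu=[-5.3526]  x^+=[-1.3367, -0.9114]  P^+=[0.2577 0.0895; 0.0895 0.5933]
step 2: x^-=[-1.4716, -0.8877]  P^-=[0.5931 0.1287; 0.1287 0.9136]  S=[0.9658]  K=[0.5807; -0.1033]  nu=[4.4697]  x^+=[1.1241, -1.3492]  P^+=[0.2673 0.1866; 0.1866 0.9033]

P_post[0,0] = 0.2673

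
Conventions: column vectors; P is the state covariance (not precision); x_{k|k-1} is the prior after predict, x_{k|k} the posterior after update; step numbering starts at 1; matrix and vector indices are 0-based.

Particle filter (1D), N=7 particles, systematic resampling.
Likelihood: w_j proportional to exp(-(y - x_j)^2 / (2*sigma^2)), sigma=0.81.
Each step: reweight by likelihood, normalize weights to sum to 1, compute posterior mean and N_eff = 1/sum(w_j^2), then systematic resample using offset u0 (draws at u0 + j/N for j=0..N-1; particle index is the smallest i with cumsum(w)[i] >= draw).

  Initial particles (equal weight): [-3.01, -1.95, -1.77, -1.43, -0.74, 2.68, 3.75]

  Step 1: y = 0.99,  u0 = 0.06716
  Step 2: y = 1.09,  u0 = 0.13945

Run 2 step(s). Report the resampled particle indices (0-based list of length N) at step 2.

resampled_idx = [2, 3, 4, 4, 5, 6, 6]

step 1: w=[0.0000, 0.0059, 0.0128, 0.0491, 0.4357, 0.4836, 0.0128]  mean=0.9172  Neff=2.3449  idx=[3, 4, 4, 4, 5, 5, 5]
step 2: w=[0.0117, 0.1148, 0.1148, 0.1148, 0.2146, 0.2146, 0.2146]  mean=1.4540  Neff=5.6218  idx=[2, 3, 4, 4, 5, 6, 6]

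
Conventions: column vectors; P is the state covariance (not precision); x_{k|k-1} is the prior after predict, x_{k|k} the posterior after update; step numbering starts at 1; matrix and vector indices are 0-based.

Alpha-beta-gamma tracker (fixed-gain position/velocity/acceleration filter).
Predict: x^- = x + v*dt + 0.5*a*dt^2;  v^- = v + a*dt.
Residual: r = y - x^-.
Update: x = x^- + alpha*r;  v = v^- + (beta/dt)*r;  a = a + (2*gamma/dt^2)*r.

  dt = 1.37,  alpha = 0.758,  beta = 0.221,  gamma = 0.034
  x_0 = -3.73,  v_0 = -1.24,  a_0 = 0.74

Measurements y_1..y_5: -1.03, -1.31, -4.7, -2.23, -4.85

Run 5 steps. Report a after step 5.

a_post = 0.3159

step 1: x_pred=-4.7343  r=3.7043  x^+=-1.9265  v^+=0.3714  a^+=0.8742
step 2: x_pred=-0.5973  r=-0.7127  x^+=-1.1375  v^+=1.4541  a^+=0.8484
step 3: x_pred=1.6507  r=-6.3507  x^+=-3.1631  v^+=1.5919  a^+=0.6183
step 4: x_pred=-0.4020  r=-1.8280  x^+=-1.7876  v^+=2.1441  a^+=0.5521
step 5: x_pred=1.6679  r=-6.5179  x^+=-3.2727  v^+=1.8490  a^+=0.3159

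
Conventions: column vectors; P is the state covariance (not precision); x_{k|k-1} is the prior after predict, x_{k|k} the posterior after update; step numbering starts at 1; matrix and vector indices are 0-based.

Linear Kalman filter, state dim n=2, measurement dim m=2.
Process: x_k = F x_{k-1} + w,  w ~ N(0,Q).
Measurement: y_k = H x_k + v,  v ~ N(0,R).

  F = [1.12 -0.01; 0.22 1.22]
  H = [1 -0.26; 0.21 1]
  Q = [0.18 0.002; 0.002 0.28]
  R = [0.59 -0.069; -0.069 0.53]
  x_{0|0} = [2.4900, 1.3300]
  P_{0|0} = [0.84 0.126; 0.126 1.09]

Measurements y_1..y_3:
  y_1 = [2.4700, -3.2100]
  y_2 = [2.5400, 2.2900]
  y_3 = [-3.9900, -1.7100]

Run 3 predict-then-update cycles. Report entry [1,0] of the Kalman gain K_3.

K[1,0] = -0.0709

step 1: x^-=[2.7755, 2.1704]  P^-=[1.2310 0.3676; 0.3676 2.0106]  S=[1.7658 0.0142; 0.0142 2.7493]  K=[0.6412 0.2244; -0.0940 0.7599]  nu=[0.2588, -5.9633]  x^+=[1.6033, -2.3854]  P^+=[0.3625 -0.0014; -0.0014 0.4095]
step 2: x^-=[1.8195, -2.5574]  P^-=[0.6347 0.0844; 0.0844 0.9063]  S=[1.2421 -0.0916; -0.0916 1.4997]  K=[0.5063 0.1761; -0.0767 0.6114]  nu=[0.0555, 4.4653]  x^+=[2.6338, 0.1686]  P^+=[0.2861 -0.0017; -0.0017 0.3297]
step 3: x^-=[2.9482, 0.7852]  P^-=[0.5390 0.0661; 0.0661 0.7837]  S=[1.1476 -0.0970; -0.0970 1.3652]  K=[0.4686 0.1647; -0.0709 0.5792]  nu=[-6.7340, -3.1143]  x^+=[-0.7204, -0.5407]  P^+=[0.2649 -0.0007; -0.0007 0.3120]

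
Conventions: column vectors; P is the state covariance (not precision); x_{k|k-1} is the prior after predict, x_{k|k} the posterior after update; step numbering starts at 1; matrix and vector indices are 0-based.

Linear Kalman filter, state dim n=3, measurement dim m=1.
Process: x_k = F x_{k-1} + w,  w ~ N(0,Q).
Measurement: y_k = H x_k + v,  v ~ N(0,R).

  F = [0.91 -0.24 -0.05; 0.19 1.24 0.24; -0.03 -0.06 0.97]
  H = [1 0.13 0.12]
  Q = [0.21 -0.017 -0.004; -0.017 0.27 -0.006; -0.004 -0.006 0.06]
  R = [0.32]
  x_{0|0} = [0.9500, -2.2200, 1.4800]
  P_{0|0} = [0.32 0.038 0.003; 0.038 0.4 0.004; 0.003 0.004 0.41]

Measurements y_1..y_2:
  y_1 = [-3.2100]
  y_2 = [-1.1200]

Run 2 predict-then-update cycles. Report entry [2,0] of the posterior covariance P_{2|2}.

step 1: x^-=[1.3233, -2.2171, 1.5403]  P^-=[0.4823 -0.0443 -0.0269; -0.0443 0.9408 0.0613; -0.0269 0.0613 0.4470]  S=[0.8085]  K=[0.5854; 0.1055; 0.0429]  nu=[-4.4299]  x^+=[-1.2698, -2.6846, 1.3503]  P^+=[0.2052 -0.0943 -0.0472; -0.0943 0.9318 0.0576; -0.0472 0.0576 0.4455]
step 2: x^-=[-0.5787, -3.2460, 1.5090]  P^-=[0.4816 -0.3830 -0.0683; -0.3830 1.7213 0.0919; -0.0683 0.0919 0.4784]  S=[0.7245]  K=[0.5847; -0.2046; 0.0014]  nu=[-0.3004]  x^+=[-0.7544, -3.1846, 1.5085]  P^+=[0.2339 -0.2963 -0.0689; -0.2963 1.6910 0.0922; -0.0689 0.0922 0.4784]

P_post[2,0] = -0.0689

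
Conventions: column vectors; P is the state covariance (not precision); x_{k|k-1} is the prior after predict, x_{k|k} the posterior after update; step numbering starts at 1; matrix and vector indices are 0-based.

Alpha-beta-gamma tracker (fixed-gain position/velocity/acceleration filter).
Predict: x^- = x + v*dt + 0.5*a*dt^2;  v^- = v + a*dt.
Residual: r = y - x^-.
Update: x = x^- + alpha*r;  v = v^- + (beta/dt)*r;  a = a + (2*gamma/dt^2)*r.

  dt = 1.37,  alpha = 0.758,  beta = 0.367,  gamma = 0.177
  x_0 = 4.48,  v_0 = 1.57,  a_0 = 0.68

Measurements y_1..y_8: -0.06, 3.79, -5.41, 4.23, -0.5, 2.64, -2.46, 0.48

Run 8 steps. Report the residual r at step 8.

step 1: x_pred=7.2690  r=-7.3290  x^+=1.7136  v^+=0.5383  a^+=-0.7023
step 2: x_pred=1.7920  r=1.9980  x^+=3.3065  v^+=0.1113  a^+=-0.3255
step 3: x_pred=3.1536  r=-8.5636  x^+=-3.3376  v^+=-2.6286  a^+=-1.9406
step 4: x_pred=-8.7600  r=12.9900  x^+=1.0864  v^+=-1.8075  a^+=0.5094
step 5: x_pred=-0.9118  r=0.4118  x^+=-0.5997  v^+=-0.9993  a^+=0.5871
step 6: x_pred=-1.4178  r=4.0578  x^+=1.6580  v^+=0.8920  a^+=1.3524
step 7: x_pred=4.1492  r=-6.6092  x^+=-0.8606  v^+=0.9743  a^+=0.1058
step 8: x_pred=0.5735  r=-0.0935  x^+=0.5026  v^+=1.0942  a^+=0.0882

resid = -0.0935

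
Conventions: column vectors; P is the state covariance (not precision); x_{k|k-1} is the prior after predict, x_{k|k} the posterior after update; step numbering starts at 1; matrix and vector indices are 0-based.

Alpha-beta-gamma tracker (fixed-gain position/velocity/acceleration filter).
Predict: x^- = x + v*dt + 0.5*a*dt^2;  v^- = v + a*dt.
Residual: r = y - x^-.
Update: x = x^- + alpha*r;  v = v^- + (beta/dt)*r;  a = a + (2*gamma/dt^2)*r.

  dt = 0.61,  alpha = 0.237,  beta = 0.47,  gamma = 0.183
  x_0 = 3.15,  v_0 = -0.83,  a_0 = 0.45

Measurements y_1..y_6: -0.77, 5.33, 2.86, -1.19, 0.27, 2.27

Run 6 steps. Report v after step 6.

step 1: x_pred=2.7274  r=-3.4974  x^+=1.8985  v^+=-3.2502  a^+=-2.9901
step 2: x_pred=-0.6404  r=5.9704  x^+=0.7746  v^+=-0.4740  a^+=2.8825
step 3: x_pred=1.0217  r=1.8383  x^+=1.4574  v^+=2.7007  a^+=4.6906
step 4: x_pred=3.9775  r=-5.1675  x^+=2.7528  v^+=1.5805  a^+=-0.3921
step 5: x_pred=3.6439  r=-3.3739  x^+=2.8443  v^+=-1.2583  a^+=-3.7107
step 6: x_pred=1.3863  r=0.8837  x^+=1.5958  v^+=-2.8410  a^+=-2.8415

v_post = -2.8410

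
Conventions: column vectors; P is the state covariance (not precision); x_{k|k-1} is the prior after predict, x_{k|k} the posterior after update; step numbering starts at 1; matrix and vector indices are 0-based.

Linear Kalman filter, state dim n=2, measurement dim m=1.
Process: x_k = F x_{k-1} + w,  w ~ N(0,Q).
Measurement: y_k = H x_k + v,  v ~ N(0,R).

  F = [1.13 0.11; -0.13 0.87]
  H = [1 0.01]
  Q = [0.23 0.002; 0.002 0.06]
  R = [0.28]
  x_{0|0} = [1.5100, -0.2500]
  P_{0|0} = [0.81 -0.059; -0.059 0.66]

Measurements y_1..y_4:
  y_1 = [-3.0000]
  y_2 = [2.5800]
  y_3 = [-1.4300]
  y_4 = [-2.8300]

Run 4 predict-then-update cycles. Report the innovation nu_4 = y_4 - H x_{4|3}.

innov = [-2.2278]

step 1: x^-=[1.6788, -0.4138]  P^-=[1.2576 -0.1110; -0.1110 0.5866]  S=[1.5354]  K=[0.8183; -0.0685]  nu=[-4.6747]  x^+=[-2.1466, -0.0938]  P^+=[0.2294 -0.0250; -0.0250 0.5794]
step 2: x^-=[-2.4360, 0.1975]  P^-=[0.5237 -0.0004; -0.0004 0.5081]  S=[0.8037]  K=[0.6516; 0.0058]  nu=[5.0140]  x^+=[0.8310, 0.2265]  P^+=[0.1825 -0.0035; -0.0035 0.5080]
step 3: x^-=[0.9640, 0.0890]  P^-=[0.4683 0.0205; 0.0205 0.4484]  S=[0.7487]  K=[0.6257; 0.0333]  nu=[-2.3948]  x^+=[-0.5345, 0.0092]  P^+=[0.1751 0.0049; 0.0049 0.4476]
step 4: x^-=[-0.6030, 0.0775]  P^-=[0.4603 0.0238; 0.0238 0.4006]  S=[0.7408]  K=[0.6216; 0.0375]  nu=[-2.2278]  x^+=[-1.9879, -0.0061]  P^+=[0.1740 0.0065; 0.0065 0.3996]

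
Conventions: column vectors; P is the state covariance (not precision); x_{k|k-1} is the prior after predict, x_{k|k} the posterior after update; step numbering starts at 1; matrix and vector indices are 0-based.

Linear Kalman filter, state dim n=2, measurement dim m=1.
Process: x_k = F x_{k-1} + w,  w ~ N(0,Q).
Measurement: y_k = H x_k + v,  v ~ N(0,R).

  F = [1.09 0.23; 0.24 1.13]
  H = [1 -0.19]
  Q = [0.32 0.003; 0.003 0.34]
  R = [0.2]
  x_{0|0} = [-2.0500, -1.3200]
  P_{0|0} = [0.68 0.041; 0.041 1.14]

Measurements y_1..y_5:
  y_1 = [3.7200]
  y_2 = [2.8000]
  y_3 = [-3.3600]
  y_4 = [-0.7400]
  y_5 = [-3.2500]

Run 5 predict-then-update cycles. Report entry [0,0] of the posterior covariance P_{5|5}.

step 1: x^-=[-2.5381, -1.9836]  P^-=[1.2088 0.5299; 0.5299 1.8571]  S=[1.2744]  K=[0.8695; 0.1390]  nu=[5.8812]  x^+=[2.5754, -1.1664]  P^+=[0.2453 0.3760; 0.3760 1.8325]
step 2: x^-=[2.5390, -0.6999]  P^-=[0.8969 1.0273; 1.0273 2.8979]  S=[0.8112]  K=[0.8651; 0.5876]  nu=[0.1281]  x^+=[2.6497, -0.6246]  P^+=[0.2899 0.6149; 0.6149 2.6178]
step 3: x^-=[2.7446, -0.0699]  P^-=[1.1112 1.5505; 1.5505 4.0329]  S=[0.8676]  K=[0.9412; 0.9040]  nu=[-6.1178]  x^+=[-3.0137, -5.6004]  P^+=[0.3426 0.8124; 0.8124 3.3240]
step 4: x^-=[-4.5730, -7.0518]  P^-=[1.3102 2.0019; 2.0019 5.0447]  S=[0.9316]  K=[0.9981; 1.1201]  nu=[2.4932]  x^+=[-2.0845, -4.2591]  P^+=[0.3821 0.9605; 0.9605 3.8760]
step 5: x^-=[-3.2517, -5.3131]  P^-=[1.4606 2.3463; 2.3463 5.8322]  S=[0.9795]  K=[1.0360; 1.2641]  nu=[-1.0078]  x^+=[-4.2958, -6.5870]  P^+=[0.4093 1.0635; 1.0635 4.2670]

P_post[0,0] = 0.4093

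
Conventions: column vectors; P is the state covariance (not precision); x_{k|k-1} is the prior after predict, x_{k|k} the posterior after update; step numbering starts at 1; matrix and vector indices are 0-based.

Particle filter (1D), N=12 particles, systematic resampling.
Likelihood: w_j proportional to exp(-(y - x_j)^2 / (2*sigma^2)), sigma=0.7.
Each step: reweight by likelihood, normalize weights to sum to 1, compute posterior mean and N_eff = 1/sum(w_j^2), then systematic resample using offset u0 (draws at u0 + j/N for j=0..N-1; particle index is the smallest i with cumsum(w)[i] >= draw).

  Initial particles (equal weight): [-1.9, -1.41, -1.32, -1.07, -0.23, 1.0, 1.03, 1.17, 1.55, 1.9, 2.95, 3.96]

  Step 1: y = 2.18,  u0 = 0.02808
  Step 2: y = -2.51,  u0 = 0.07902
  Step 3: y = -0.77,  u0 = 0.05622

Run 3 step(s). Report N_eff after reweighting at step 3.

N_eff = 10.8031

step 1: w=[0.0000, 0.0000, 0.0000, 0.0000, 0.0009, 0.0796, 0.0855, 0.1165, 0.2200, 0.3044, 0.1801, 0.0130]  mean=1.8059  Neff=4.9781  idx=[5, 6, 7, 7, 8, 8, 9, 9, 9, 9, 10, 10]
step 2: w=[0.4146, 0.3341, 0.1191, 0.1191, 0.0059, 0.0059, 0.0003, 0.0003, 0.0003, 0.0003, 0.0000, 0.0000]  mean=1.0581  Neff=3.2050  idx=[0, 0, 0, 0, 0, 1, 1, 1, 1, 2, 3, 5]
step 3: w=[0.1027, 0.1027, 0.1027, 0.1027, 0.1027, 0.0921, 0.0921, 0.0921, 0.0921, 0.0540, 0.0540, 0.0103]  mean=1.0351  Neff=10.8031  idx=[0, 1, 2, 2, 3, 4, 5, 6, 7, 8, 9, 10]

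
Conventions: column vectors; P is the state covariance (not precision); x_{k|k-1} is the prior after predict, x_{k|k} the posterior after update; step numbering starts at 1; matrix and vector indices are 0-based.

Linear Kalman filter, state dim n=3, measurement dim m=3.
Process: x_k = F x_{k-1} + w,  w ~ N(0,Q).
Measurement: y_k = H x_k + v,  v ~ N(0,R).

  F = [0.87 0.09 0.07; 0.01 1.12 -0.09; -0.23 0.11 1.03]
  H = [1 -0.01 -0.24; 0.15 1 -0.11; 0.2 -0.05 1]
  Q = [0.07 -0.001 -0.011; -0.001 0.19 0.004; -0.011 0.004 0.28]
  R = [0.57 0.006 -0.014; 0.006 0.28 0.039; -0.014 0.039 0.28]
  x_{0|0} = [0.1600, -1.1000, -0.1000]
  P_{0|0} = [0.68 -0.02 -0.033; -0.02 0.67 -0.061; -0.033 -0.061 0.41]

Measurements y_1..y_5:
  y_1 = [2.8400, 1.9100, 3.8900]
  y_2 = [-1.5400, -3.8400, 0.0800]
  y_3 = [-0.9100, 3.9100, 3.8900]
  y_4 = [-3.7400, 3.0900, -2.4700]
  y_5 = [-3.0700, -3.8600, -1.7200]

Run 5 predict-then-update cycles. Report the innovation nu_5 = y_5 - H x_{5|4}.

innov = [-3.0141, -6.6659, -1.6322]

step 1: x^-=[0.0332, -1.2214, -0.2608]  P^-=[0.5842 0.0486 -0.1475; 0.0486 1.0457 -0.0187; -0.1475 -0.0187 0.7619]  S=[1.2680 0.1779 -0.2225; 0.1779 1.3717 -0.1079; -0.2225 -0.1079 1.0097]  K=[0.4952 0.0534 0.0820; -0.0746 0.7794 0.0062; -0.1360 -0.0186 0.6943]  nu=[2.7320, 3.0977, 4.0831]  x^+=[1.8864, 1.0143, 2.1448]  P^+=[0.2722 -0.0238 -0.0375; -0.0238 0.2270 0.0493; -0.0375 0.0493 0.2055]
step 2: x^-=[1.8826, 0.9618, 1.8869]  P^-=[0.2712 0.0061 -0.0782; 0.0061 0.4661 0.0736; -0.0782 0.0736 0.5454]  S=[0.9104 0.0563 -0.1651; 0.0563 0.7470 0.0290; -0.1651 0.0290 0.7986]  K=[0.3216 0.0485 0.0343; -0.0503 0.6169 0.0317; -0.1144 -0.0135 0.6355]  nu=[-2.9602, -4.8766, -2.1353]  x^+=[0.6206, -1.9654, 0.9346]  P^+=[0.1761 -0.0127 -0.0289; -0.0127 0.1805 0.0452; -0.0289 0.0452 0.1871]
step 3: x^-=[0.4285, -2.2792, 0.6037]  P^-=[0.2007 0.0106 -0.0528; 0.0106 0.4087 0.0626; -0.0528 0.0626 0.5145]  S=[0.8258 0.0489 -0.1478; 0.0489 0.6905 0.0262; -0.1478 0.0262 0.7760]  K=[0.2610 0.0476 0.0311; -0.0397 0.5858 0.0297; -0.1009 -0.0194 0.6269]  nu=[-1.2164, 6.1913, 3.0866]  x^+=[0.5020, 1.4877, 2.5409]  P^+=[0.1432 -0.0078 -0.0221; -0.0078 0.1707 0.0418; -0.0221 0.0418 0.1827]
step 4: x^-=[0.7485, 1.4426, 2.6654]  P^-=[0.1773 0.0133 -0.0406; 0.0133 0.3971 0.0569; -0.0406 0.0569 0.5038]  S=[0.7959 0.0476 -0.1385; 0.0476 0.6800 0.0236; -0.1385 0.0236 0.7697]  K=[0.2379 0.0475 0.0338; -0.0352 0.5792 0.0275; -0.0938 -0.0219 0.6241]  nu=[-3.8344, 1.8284, -5.2129]  x^+=[-0.2529, 2.4933, -0.2686]  P^+=[0.1309 -0.0056 -0.0185; -0.0056 0.1683 0.0403; -0.0185 0.0403 0.1809]
step 5: x^-=[-0.0144, 2.8142, 0.0558]  P^-=[0.1687 0.0147 -0.0351; 0.0147 0.3944 0.0546; -0.0351 0.0546 0.4991]  S=[0.7843 0.0473 -0.1339; 0.0473 0.6778 0.0227; -0.1339 0.0227 0.7670]  K=[0.2289 0.0476 0.0358; -0.0333 0.5777 0.0264; -0.0905 -0.0227 0.6228]  nu=[-3.0141, -6.6659, -1.6322]  x^+=[-1.0801, -0.9796, -0.5367]  P^+=[0.1262 -0.0047 -0.0168; -0.0047 0.1677 0.0397; -0.0168 0.0397 0.1801]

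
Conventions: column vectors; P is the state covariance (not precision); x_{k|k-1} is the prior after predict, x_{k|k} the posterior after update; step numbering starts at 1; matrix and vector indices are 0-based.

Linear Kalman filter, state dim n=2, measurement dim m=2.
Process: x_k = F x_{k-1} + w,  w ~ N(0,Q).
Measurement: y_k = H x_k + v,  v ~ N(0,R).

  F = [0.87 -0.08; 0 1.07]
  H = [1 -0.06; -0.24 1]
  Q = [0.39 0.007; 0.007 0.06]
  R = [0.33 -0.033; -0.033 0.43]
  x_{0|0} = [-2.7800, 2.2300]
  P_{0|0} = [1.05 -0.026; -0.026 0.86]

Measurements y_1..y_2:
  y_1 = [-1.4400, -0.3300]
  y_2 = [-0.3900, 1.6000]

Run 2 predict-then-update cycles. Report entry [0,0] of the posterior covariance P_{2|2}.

step 1: x^-=[-2.5970, 2.3861]  P^-=[1.1939 -0.0908; -0.0908 1.0446]  S=[1.5385 -0.4743; -0.4743 1.5870]  K=[0.7779 -0.0053; 0.1183 0.7073]  nu=[1.3002, -3.3394]  x^+=[-1.5680, 0.1778]  P^+=[0.2589 0.0342; 0.0342 0.3085]
step 2: x^-=[-1.3784, 0.1903]  P^-=[0.5832 0.0124; 0.0124 0.4132]  S=[0.9132 -0.1851; -0.1851 0.8708]  K=[0.6355 -0.0113; 0.0857 0.4893]  nu=[0.9998, 1.0789]  x^+=[-0.7552, 0.8038]  P^+=[0.2116 0.0249; 0.0249 0.2135]

P_post[0,0] = 0.2116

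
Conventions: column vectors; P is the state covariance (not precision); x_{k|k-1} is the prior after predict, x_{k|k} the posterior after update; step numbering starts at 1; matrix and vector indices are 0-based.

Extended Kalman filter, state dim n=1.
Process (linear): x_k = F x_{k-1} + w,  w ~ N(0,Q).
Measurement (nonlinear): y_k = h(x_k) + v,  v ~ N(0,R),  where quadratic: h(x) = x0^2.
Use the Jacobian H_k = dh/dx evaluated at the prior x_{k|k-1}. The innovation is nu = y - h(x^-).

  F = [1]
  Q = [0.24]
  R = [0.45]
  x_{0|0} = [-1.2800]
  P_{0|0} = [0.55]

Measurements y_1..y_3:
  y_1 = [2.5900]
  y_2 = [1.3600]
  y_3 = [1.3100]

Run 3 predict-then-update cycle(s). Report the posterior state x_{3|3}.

x_post = [-1.1768]

step 1: x^-=[-1.2800]  P^-=[0.7900]  H_jac=[-2.5600]  S=[5.6273]  K=[-0.3594]  nu=[0.9516]  x^+=[-1.6220]  P^+=[0.0632]
step 2: x^-=[-1.6220]  P^-=[0.3032]  H_jac=[-3.2440]  S=[3.6404]  K=[-0.2702]  nu=[-1.2709]  x^+=[-1.2787]  P^+=[0.0375]
step 3: x^-=[-1.2787]  P^-=[0.2775]  H_jac=[-2.5573]  S=[2.2647]  K=[-0.3133]  nu=[-0.3250]  x^+=[-1.1768]  P^+=[0.0551]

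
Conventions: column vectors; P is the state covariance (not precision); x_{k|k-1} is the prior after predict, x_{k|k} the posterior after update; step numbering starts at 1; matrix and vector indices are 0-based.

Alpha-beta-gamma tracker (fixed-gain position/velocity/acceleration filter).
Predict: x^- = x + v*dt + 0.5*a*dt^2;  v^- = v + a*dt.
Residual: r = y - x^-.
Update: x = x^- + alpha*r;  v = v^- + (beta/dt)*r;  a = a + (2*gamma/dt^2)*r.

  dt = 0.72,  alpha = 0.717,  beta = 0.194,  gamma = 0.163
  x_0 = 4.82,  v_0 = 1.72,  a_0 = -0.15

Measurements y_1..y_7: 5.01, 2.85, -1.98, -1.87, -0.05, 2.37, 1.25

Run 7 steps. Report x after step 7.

step 1: x_pred=6.0195  r=-1.0095  x^+=5.2957  v^+=1.3400  a^+=-0.7848
step 2: x_pred=6.0571  r=-3.2071  x^+=3.7576  v^+=-0.0892  a^+=-2.8016
step 3: x_pred=2.9672  r=-4.9472  x^+=-0.5799  v^+=-3.4394  a^+=-5.9127
step 4: x_pred=-4.5889  r=2.7189  x^+=-2.6394  v^+=-6.9639  a^+=-4.2029
step 5: x_pred=-8.7429  r=8.6929  x^+=-2.5101  v^+=-7.6478  a^+=1.2637
step 6: x_pred=-7.6889  r=10.0589  x^+=-0.4767  v^+=-4.0276  a^+=7.5893
step 7: x_pred=-1.4094  r=2.6594  x^+=0.4974  v^+=2.1533  a^+=9.2617

x_post = 0.4974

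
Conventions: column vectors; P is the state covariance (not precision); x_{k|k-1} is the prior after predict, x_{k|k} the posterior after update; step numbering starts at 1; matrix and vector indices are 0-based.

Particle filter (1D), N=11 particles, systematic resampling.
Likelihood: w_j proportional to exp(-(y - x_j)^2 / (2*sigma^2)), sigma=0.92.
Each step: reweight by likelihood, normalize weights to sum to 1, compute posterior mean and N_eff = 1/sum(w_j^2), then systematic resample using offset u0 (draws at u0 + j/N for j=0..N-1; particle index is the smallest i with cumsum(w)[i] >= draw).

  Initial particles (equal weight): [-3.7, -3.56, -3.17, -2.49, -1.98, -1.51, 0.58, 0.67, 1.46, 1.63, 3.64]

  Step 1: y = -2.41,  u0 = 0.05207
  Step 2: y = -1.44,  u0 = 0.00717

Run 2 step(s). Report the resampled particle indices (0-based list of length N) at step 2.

step 1: w=[0.0921, 0.1126, 0.1749, 0.2451, 0.2206, 0.1525, 0.0013, 0.0009, 0.0000, 0.0000, 0.0000]  mean=-2.5720  Neff=5.4423  idx=[0, 1, 2, 2, 3, 3, 3, 4, 4, 5, 5]
step 2: w=[0.0086, 0.0123, 0.0299, 0.0299, 0.0914, 0.0914, 0.0914, 0.1476, 0.1476, 0.1749, 0.1749]  mean=-2.0610  Neff=7.5858  idx=[0, 4, 5, 6, 7, 7, 8, 8, 9, 10, 10]

resampled_idx = [0, 4, 5, 6, 7, 7, 8, 8, 9, 10, 10]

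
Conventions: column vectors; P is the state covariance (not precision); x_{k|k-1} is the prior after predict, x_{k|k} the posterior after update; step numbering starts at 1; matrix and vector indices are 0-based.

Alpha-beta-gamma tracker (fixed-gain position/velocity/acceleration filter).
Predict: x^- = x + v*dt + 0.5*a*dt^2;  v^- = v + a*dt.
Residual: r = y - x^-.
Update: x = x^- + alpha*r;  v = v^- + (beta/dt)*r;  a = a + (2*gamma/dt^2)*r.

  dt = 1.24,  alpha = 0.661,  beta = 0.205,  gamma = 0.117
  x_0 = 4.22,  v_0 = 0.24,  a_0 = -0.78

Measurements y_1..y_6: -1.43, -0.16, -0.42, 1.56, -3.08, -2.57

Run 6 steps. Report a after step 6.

step 1: x_pred=3.9179  r=-5.3479  x^+=0.3830  v^+=-1.6113  a^+=-1.5939
step 2: x_pred=-2.8405  r=2.6805  x^+=-1.0687  v^+=-3.1446  a^+=-1.1859
step 3: x_pred=-5.8797  r=5.4597  x^+=-2.2709  v^+=-3.7126  a^+=-0.3551
step 4: x_pred=-7.1474  r=8.7074  x^+=-1.3918  v^+=-2.7133  a^+=0.9701
step 5: x_pred=-4.0105  r=0.9305  x^+=-3.3954  v^+=-1.3566  a^+=1.1117
step 6: x_pred=-4.2229  r=1.6529  x^+=-3.1303  v^+=0.2952  a^+=1.3632

a_post = 1.3632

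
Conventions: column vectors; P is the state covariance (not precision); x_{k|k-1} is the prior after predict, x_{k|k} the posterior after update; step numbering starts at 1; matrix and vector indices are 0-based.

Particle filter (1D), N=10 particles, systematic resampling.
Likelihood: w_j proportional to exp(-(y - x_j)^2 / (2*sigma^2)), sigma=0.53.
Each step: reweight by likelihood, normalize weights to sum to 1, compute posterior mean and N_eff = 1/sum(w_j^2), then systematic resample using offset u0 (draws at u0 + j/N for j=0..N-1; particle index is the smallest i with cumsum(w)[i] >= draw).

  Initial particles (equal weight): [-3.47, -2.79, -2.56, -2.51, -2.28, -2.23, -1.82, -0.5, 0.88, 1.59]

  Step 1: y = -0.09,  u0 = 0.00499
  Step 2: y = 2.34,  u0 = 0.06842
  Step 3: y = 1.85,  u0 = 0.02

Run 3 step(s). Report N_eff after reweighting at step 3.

N_eff = 10.0000

step 1: w=[0.0000, 0.0000, 0.0000, 0.0000, 0.0002, 0.0003, 0.0052, 0.7881, 0.1992, 0.0070]  mean=-0.2184  Neff=1.5132  idx=[6, 7, 7, 7, 7, 7, 7, 7, 8, 8]
step 2: w=[0.0000, 0.0000, 0.0000, 0.0000, 0.0000, 0.0000, 0.0000, 0.0000, 0.5000, 0.5000]  mean=0.8799  Neff=2.0004  idx=[8, 8, 8, 8, 8, 9, 9, 9, 9, 9]
step 3: w=[0.1000, 0.1000, 0.1000, 0.1000, 0.1000, 0.1000, 0.1000, 0.1000, 0.1000, 0.1000]  mean=0.8800  Neff=10.0000  idx=[0, 1, 2, 3, 4, 5, 6, 7, 8, 9]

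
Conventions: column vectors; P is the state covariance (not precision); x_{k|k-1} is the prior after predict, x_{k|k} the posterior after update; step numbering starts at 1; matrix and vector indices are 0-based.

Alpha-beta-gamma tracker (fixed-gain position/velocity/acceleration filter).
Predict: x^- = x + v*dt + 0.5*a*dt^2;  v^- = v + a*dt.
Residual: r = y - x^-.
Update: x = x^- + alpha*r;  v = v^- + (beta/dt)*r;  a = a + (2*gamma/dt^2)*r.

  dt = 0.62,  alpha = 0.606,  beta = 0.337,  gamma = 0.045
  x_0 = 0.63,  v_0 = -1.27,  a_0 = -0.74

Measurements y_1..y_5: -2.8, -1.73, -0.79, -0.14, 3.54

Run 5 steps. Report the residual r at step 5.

resid = 4.4239

step 1: x_pred=-0.2996  r=-2.5004  x^+=-1.8149  v^+=-3.0879  a^+=-1.3254
step 2: x_pred=-3.9841  r=2.2541  x^+=-2.6181  v^+=-2.6844  a^+=-0.7977
step 3: x_pred=-4.4358  r=3.6458  x^+=-2.2264  v^+=-1.1973  a^+=0.0559
step 4: x_pred=-2.9580  r=2.8180  x^+=-1.2503  v^+=0.3691  a^+=0.7157
step 5: x_pred=-0.8839  r=4.4239  x^+=1.7970  v^+=3.2174  a^+=1.7515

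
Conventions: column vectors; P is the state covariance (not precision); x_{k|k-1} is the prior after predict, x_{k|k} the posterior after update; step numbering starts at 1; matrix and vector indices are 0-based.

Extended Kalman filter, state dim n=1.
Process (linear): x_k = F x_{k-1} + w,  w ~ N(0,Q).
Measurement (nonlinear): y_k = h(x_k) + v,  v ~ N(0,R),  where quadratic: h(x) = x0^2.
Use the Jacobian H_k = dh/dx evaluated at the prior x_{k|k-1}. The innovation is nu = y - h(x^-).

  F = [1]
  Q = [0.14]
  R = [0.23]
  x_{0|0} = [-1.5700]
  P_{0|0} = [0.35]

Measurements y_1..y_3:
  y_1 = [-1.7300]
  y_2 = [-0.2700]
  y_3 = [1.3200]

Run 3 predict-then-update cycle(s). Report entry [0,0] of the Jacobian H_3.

step 1: x^-=[-1.5700]  P^-=[0.4900]  H_jac=[-3.1400]  S=[5.0612]  K=[-0.3040]  nu=[-4.1949]  x^+=[-0.2948]  P^+=[0.0223]
step 2: x^-=[-0.2948]  P^-=[0.1623]  H_jac=[-0.5895]  S=[0.2864]  K=[-0.3340]  nu=[-0.3569]  x^+=[-0.1756]  P^+=[0.1303]
step 3: x^-=[-0.1756]  P^-=[0.2703]  H_jac=[-0.3511]  S=[0.2633]  K=[-0.3604]  nu=[1.2892]  x^+=[-0.6402]  P^+=[0.2361]

H_jac[0,0] = -0.3511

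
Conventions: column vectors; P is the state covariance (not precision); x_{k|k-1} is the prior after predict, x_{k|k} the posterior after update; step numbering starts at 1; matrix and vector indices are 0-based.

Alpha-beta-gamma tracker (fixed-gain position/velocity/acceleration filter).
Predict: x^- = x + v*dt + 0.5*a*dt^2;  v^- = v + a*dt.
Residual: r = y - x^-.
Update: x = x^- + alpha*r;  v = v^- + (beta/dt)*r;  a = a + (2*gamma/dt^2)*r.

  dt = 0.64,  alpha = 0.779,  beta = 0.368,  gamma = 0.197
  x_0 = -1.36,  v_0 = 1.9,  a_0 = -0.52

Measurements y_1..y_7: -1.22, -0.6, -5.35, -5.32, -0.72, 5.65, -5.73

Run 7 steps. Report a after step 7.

step 1: x_pred=-0.2505  r=-0.9695  x^+=-1.0057  v^+=1.0097  a^+=-1.4526
step 2: x_pred=-0.6570  r=0.0570  x^+=-0.6126  v^+=0.1129  a^+=-1.3978
step 3: x_pred=-0.8266  r=-4.5234  x^+=-4.3503  v^+=-3.3826  a^+=-5.7488
step 4: x_pred=-7.6926  r=2.3726  x^+=-5.8443  v^+=-5.6977  a^+=-3.4666
step 5: x_pred=-10.2008  r=9.4808  x^+=-2.8153  v^+=-2.4648  a^+=5.6531
step 6: x_pred=-3.2350  r=8.8850  x^+=3.6864  v^+=6.2620  a^+=14.1997
step 7: x_pred=10.6022  r=-16.3322  x^+=-2.1206  v^+=5.9588  a^+=-1.5105

a_post = -1.5105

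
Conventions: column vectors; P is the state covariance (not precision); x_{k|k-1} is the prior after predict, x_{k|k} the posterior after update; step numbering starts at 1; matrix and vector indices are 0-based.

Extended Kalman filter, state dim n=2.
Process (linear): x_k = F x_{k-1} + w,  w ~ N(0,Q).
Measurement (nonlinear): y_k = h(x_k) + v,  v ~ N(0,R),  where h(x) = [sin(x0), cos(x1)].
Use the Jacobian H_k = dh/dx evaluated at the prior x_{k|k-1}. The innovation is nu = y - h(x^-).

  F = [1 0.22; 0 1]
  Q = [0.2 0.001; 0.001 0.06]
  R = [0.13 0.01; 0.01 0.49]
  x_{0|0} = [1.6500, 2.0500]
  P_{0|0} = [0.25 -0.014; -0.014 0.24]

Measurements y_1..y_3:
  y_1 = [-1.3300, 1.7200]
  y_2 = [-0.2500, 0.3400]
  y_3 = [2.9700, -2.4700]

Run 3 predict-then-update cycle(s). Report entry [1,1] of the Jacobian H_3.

H_jac[1,1] = -0.9540

step 1: x^-=[2.1010, 2.0500]  P^-=[0.4555 0.0398; 0.0398 0.3000]  H_jac=[-0.5057 0.0000; 0.0000 -0.8874]  S=[0.2465 0.0279; 0.0279 0.7262]  K=[-0.9330 -0.0128; -0.0404 -0.3650]  nu=[-2.1927, 2.1811]  x^+=[4.1188, 1.3425]  P^+=[0.2401 0.0176; 0.0176 0.2020]
step 2: x^-=[4.4142, 1.3425]  P^-=[0.4576 0.0630; 0.0630 0.2620]  H_jac=[-0.2938 0.0000; 0.0000 -0.9740]  S=[0.1695 0.0280; 0.0280 0.7386]  K=[-0.7844 -0.0534; -0.0524 -0.3436]  nu=[0.7059, 0.1136]  x^+=[3.8544, 1.2664]  P^+=[0.3489 0.0349; 0.0349 0.1734]
step 3: x^-=[4.1331, 1.2664]  P^-=[0.5726 0.0740; 0.0740 0.2334]  H_jac=[-0.5475 0.0000; 0.0000 -0.9540]  S=[0.3016 0.0487; 0.0487 0.7024]  K=[-1.0347 -0.0289; -0.0842 -0.3111]  nu=[3.8068, -2.7697]  x^+=[0.2741, 1.8077]  P^+=[0.2462 0.0257; 0.0257 0.1607]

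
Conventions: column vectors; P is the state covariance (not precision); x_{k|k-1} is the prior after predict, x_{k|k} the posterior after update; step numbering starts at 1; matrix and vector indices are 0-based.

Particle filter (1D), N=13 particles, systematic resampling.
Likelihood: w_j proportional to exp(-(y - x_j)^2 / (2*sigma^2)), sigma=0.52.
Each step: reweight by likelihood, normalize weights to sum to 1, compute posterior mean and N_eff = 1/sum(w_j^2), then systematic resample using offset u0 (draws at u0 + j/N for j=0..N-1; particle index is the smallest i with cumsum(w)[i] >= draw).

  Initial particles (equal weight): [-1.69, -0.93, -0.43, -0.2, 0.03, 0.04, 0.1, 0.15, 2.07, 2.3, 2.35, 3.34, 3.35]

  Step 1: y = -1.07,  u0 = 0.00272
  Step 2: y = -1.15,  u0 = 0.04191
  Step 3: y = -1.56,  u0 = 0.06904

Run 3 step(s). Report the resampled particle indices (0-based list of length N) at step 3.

resampled_idx = [0, 1, 1, 2, 2, 3, 4, 5, 6, 7, 8, 10, 11]

step 1: w=[0.1946, 0.3821, 0.1858, 0.0977, 0.0423, 0.0406, 0.0315, 0.0253, 0.0000, 0.0000, 0.0000, 0.0000, 0.0000]  mean=-0.7739  Neff=4.2909  idx=[0, 0, 0, 1, 1, 1, 1, 1, 2, 2, 3, 3, 5]
step 2: w=[0.0774, 0.0774, 0.0774, 0.1213, 0.1213, 0.1213, 0.1213, 0.1213, 0.0509, 0.0509, 0.0250, 0.0250, 0.0097]  mean=-1.0096  Neff=10.1997  idx=[0, 1, 2, 3, 3, 4, 5, 5, 6, 7, 7, 8, 10]
step 3: w=[0.1410, 0.1410, 0.1410, 0.0698, 0.0698, 0.0698, 0.0698, 0.0698, 0.0698, 0.0698, 0.0698, 0.0137, 0.0048]  mean=-1.2411  Neff=10.1174  idx=[0, 1, 1, 2, 2, 3, 4, 5, 6, 7, 8, 10, 11]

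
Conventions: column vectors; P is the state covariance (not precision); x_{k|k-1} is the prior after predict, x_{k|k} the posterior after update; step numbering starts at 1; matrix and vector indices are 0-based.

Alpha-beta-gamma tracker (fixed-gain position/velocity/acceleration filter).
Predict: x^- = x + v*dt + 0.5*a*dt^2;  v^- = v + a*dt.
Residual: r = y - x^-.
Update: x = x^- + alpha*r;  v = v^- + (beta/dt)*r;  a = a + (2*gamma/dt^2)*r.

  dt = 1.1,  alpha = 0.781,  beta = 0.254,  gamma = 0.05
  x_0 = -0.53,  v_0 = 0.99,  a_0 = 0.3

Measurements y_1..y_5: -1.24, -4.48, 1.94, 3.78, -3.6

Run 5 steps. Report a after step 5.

step 1: x_pred=0.7405  r=-1.9805  x^+=-0.8063  v^+=0.8627  a^+=0.1363
step 2: x_pred=0.2252  r=-4.7052  x^+=-3.4496  v^+=-0.0738  a^+=-0.2525
step 3: x_pred=-3.6836  r=5.6236  x^+=0.7084  v^+=0.9469  a^+=0.2122
step 4: x_pred=1.8784  r=1.9016  x^+=3.3636  v^+=1.6195  a^+=0.3694
step 5: x_pred=5.3684  r=-8.9684  x^+=-1.6359  v^+=-0.0451  a^+=-0.3718

a_post = -0.3718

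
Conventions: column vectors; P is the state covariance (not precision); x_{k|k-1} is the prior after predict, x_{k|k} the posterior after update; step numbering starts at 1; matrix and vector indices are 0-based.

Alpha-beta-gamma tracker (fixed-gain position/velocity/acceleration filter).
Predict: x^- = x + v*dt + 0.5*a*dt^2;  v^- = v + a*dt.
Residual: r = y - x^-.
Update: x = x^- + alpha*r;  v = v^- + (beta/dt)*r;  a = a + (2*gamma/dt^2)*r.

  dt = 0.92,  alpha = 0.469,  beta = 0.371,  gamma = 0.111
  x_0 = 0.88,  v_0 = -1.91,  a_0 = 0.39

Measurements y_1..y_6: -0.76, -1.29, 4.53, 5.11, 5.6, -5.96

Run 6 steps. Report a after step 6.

a_post = -3.7358

step 1: x_pred=-0.7122  r=-0.0478  x^+=-0.7346  v^+=-1.5705  a^+=0.3775
step 2: x_pred=-2.0197  r=0.7297  x^+=-1.6775  v^+=-0.9290  a^+=0.5688
step 3: x_pred=-2.2914  r=6.8214  x^+=0.9078  v^+=2.3452  a^+=2.3580
step 4: x_pred=4.0633  r=1.0467  x^+=4.5542  v^+=4.9366  a^+=2.6325
step 5: x_pred=10.2100  r=-4.6100  x^+=8.0479  v^+=5.4995  a^+=1.4234
step 6: x_pred=13.7099  r=-19.6699  x^+=4.4847  v^+=-1.1230  a^+=-3.7358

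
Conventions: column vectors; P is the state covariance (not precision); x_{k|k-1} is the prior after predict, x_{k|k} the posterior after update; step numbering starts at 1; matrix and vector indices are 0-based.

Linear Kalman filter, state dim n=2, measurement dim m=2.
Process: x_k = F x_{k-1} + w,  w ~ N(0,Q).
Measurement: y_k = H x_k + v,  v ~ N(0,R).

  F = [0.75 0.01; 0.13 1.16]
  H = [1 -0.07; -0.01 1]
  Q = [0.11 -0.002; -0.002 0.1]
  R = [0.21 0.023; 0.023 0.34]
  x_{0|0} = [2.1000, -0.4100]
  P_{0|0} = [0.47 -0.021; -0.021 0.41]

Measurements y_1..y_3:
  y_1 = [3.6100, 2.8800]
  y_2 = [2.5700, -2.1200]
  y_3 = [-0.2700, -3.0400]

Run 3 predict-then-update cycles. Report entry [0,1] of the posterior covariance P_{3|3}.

P_post[0,1] = 0.0187

step 1: x^-=[1.5709, -0.2026]  P^-=[0.3741 0.0303; 0.0303 0.6533]  S=[0.5831 0.0038; 0.0038 0.9927]  K=[0.6378 0.0243; -0.0308 0.6579]  nu=[2.0249, 3.0983]  x^+=[2.9376, 1.7734]  P^+=[0.1362 0.0243; 0.0243 0.2232]
step 2: x^-=[2.2210, 2.4390]  P^-=[0.1870 0.0350; 0.0350 0.4100]  S=[0.3941 0.0275; 0.0275 0.7493]  K=[0.4664 0.0271; -0.0221 0.5475]  nu=[0.5198, -4.5368]  x^+=[2.3402, -0.0564]  P^+=[0.1000 0.0210; 0.0210 0.1859]
step 3: x^-=[1.7546, 0.2388]  P^-=[0.1666 0.0282; 0.0282 0.3581]  S=[0.3744 0.0245; 0.0245 0.6975]  K=[0.4382 0.0226; -0.0253 0.5138]  nu=[-2.0079, -3.2613]  x^+=[0.8009, -1.3862]  P^+=[0.0939 0.0187; 0.0187 0.1743]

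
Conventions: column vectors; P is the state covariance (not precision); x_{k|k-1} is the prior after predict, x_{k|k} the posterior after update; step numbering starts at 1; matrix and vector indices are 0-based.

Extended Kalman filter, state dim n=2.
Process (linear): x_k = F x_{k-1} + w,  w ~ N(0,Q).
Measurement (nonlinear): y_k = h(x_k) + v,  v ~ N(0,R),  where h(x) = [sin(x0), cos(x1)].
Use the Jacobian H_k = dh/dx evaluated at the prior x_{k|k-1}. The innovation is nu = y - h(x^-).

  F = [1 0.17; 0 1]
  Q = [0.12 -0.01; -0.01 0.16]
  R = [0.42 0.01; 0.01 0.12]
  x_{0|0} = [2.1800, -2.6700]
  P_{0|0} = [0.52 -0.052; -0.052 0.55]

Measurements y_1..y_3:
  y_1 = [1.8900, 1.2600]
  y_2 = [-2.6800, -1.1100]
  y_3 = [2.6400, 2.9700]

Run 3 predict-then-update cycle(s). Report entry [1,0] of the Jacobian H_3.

step 1: x^-=[1.7261, -2.6700]  P^-=[0.6382 0.0315; 0.0315 0.7100]  H_jac=[-0.1547 0.0000; 0.0000 0.4543]  S=[0.4353 0.0078; 0.0078 0.2665]  K=[-0.2279 0.0603; -0.0329 1.2111]  nu=[0.9020, 2.1508]  x^+=[1.6503, -0.0947]  P^+=[0.6149 0.0109; 0.0109 0.3192]
step 2: x^-=[1.6342, -0.0947]  P^-=[0.7478 0.0552; 0.0552 0.4792]  H_jac=[-0.0634 0.0000; 0.0000 0.0946]  S=[0.4230 0.0097; 0.0097 0.1243]  K=[-0.1133 0.0508; -0.0166 0.3659]  nu=[-3.6780, -2.1055]  x^+=[1.9438, -0.8038]  P^+=[0.7422 0.0525; 0.0525 0.4625]
step 3: x^-=[1.8072, -0.8038]  P^-=[0.8934 0.1211; 0.1211 0.6225]  H_jac=[-0.2342 0.0000; 0.0000 0.7200]  S=[0.4690 -0.0104; -0.0104 0.4427]  K=[-0.4419 0.1866; -0.0380 1.0115]  nu=[1.6678, 2.2760]  x^+=[1.4947, 1.4351]  P^+=[0.7846 0.0250; 0.0250 0.1681]

H_jac[1,0] = 0.0000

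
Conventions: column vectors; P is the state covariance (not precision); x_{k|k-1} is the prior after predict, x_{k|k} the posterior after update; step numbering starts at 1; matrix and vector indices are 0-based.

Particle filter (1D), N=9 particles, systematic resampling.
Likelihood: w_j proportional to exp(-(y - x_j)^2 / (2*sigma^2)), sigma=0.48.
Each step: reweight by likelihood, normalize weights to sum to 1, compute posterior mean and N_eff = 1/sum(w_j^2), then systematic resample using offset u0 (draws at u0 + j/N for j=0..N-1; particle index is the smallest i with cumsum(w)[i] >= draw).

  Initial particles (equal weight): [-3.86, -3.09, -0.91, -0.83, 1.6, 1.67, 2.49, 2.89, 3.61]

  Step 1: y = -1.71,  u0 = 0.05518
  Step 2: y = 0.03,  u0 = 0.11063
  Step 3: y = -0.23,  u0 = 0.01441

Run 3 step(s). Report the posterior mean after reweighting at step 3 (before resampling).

step 1: w=[0.0001, 0.0355, 0.5520, 0.4124, 0.0000, 0.0000, 0.0000, 0.0000, 0.0000]  mean=-0.9547  Neff=2.1006  idx=[2, 2, 2, 2, 2, 3, 3, 3, 3]
step 2: w=[0.0955, 0.0955, 0.0955, 0.0955, 0.0955, 0.1306, 0.1306, 0.1306, 0.1306]  mean=-0.8682  Neff=8.7842  idx=[1, 2, 3, 4, 5, 6, 7, 8, 8]
step 3: w=[0.0976, 0.0976, 0.0976, 0.0976, 0.1219, 0.1219, 0.1219, 0.1219, 0.1219]  mean=-0.8612  Neff=8.8950  idx=[0, 1, 2, 3, 4, 5, 6, 7, 8]

post_mean = -0.8612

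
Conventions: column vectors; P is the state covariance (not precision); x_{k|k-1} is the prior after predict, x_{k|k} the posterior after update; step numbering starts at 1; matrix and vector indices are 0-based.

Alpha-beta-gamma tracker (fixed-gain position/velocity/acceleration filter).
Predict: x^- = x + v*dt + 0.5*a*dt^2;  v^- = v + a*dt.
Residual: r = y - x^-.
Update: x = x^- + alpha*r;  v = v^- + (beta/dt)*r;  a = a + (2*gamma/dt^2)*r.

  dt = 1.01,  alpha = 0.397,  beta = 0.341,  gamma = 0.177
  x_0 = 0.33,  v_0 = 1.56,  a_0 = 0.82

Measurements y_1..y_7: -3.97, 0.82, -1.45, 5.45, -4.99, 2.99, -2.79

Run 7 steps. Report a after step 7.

a_post = -0.7333

step 1: x_pred=2.3238  r=-6.2938  x^+=-0.1748  v^+=0.2632  a^+=-1.3641
step 2: x_pred=-0.6047  r=1.4247  x^+=-0.0391  v^+=-0.6335  a^+=-0.8697
step 3: x_pred=-1.1225  r=-0.3275  x^+=-1.2525  v^+=-1.6225  a^+=-0.9834
step 4: x_pred=-3.3928  r=8.8428  x^+=0.1178  v^+=0.3699  a^+=2.0853
step 5: x_pred=1.5550  r=-6.5450  x^+=-1.0434  v^+=0.2663  a^+=-0.1860
step 6: x_pred=-0.8693  r=3.8593  x^+=0.6629  v^+=1.3815  a^+=1.1533
step 7: x_pred=2.6464  r=-5.4364  x^+=0.4881  v^+=0.7108  a^+=-0.7333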